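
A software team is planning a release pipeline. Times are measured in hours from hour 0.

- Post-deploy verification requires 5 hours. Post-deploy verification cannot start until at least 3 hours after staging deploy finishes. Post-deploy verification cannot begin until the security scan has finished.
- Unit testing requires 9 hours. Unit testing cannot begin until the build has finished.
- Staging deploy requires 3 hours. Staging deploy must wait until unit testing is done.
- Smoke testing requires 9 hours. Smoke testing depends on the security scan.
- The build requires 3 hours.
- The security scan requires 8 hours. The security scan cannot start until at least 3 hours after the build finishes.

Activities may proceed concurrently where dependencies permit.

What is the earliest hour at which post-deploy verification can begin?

18

Nothing blocks the build, so it runs from hour 0 to hour 3.
The security scan waits on the build (finishes hour 3, plus 3-hour gap → hour 6), so it starts at hour 6 and finishes at 6 + 8 = hour 14.
Unit testing cannot begin until the build (finishes hour 3). It runs from hour 3 to 3 + 9 = hour 12.
Staging deploy waits on unit testing (finishes hour 12), so it starts at hour 12 and finishes at 12 + 3 = hour 15.
Post-deploy verification waits on staging deploy (finishes hour 15, plus 3-hour gap → hour 18); the security scan (finishes hour 14). The latest of these is hour 18, which is the earliest post-deploy verification can start.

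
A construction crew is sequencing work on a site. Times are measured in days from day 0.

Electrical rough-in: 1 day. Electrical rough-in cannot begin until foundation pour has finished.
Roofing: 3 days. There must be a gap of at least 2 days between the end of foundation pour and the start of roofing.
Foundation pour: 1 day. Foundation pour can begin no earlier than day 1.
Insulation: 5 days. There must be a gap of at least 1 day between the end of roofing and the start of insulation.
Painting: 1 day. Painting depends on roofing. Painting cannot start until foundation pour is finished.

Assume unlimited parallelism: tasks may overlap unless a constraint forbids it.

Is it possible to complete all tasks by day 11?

After its own release at day 1, foundation pour can start at day 1 and finishes at day 2.
After foundation pour (finishes day 2), electrical rough-in can start at day 2 and finishes at day 3.
Roofing waits on foundation pour (finishes day 2, plus 2-day gap → day 4), so it starts at day 4 and finishes at 4 + 3 = day 7.
Painting needs all of roofing (finishes day 7); foundation pour (finishes day 2). That puts its earliest start at day 7; it finishes at 7 + 1 = day 8.
After roofing (finishes day 7, plus 1-day gap → day 8), insulation can start at day 8 and finishes at day 13.
The earliest everything can be done is day 13, which is after the deadline of 11, so it is not possible.

No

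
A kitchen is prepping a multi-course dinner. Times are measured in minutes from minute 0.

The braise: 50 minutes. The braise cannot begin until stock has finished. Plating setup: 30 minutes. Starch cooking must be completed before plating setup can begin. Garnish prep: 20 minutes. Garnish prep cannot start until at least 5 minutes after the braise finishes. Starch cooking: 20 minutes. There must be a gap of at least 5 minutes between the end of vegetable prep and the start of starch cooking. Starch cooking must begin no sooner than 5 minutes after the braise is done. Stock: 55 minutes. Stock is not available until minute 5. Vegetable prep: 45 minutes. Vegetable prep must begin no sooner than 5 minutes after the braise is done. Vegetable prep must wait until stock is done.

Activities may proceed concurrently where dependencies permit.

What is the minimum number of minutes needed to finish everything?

215

Stock cannot begin until its own release at minute 5. It runs from minute 5 to 5 + 55 = minute 60.
The braise waits on stock (finishes minute 60), so it starts at minute 60 and finishes at 60 + 50 = minute 110.
Garnish prep waits on the braise (finishes minute 110, plus 5-minute gap → minute 115), so it starts at minute 115 and finishes at 115 + 20 = minute 135.
Vegetable prep needs all of the braise (finishes minute 110, plus 5-minute gap → minute 115); stock (finishes minute 60). That puts its earliest start at minute 115; it finishes at 115 + 45 = minute 160.
Starch cooking cannot start until vegetable prep (finishes minute 160, plus 5-minute gap → minute 165); the braise (finishes minute 110, plus 5-minute gap → minute 115). The controlling bound is minute 165, so starch cooking finishes at 165 + 20 = minute 185.
Plating setup cannot begin until starch cooking (finishes minute 185). It runs from minute 185 to 185 + 30 = minute 215.
All tasks are finished once the last one completes. Finish times: Stock at 60, The braise at 110, Vegetable prep at 160, Starch cooking at 185, Plating setup at 215, Garnish prep at 135. The latest is minute 215.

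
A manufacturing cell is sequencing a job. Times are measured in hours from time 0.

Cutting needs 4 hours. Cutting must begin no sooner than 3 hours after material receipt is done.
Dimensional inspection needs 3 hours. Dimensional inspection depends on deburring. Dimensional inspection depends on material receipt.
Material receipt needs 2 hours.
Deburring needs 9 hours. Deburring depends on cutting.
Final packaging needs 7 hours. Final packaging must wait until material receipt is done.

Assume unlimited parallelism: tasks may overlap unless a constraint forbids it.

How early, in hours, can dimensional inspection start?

Nothing blocks material receipt, so it runs from hour 0 to hour 2.
Cutting cannot begin until material receipt (finishes hour 2, plus 3-hour gap → hour 5). It runs from hour 5 to 5 + 4 = hour 9.
Deburring cannot begin until cutting (finishes hour 9). It runs from hour 9 to 9 + 9 = hour 18.
Dimensional inspection waits on deburring (finishes hour 18); material receipt (finishes hour 2). The latest of these is hour 18, which is the earliest dimensional inspection can start.

18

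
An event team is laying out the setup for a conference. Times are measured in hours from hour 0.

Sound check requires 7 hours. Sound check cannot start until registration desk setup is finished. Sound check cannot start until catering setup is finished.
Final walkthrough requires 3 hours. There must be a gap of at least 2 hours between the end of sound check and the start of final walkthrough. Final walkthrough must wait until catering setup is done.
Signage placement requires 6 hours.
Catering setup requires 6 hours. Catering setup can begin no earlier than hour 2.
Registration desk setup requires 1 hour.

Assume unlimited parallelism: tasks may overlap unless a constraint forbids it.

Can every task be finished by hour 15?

No

Catering setup cannot begin until its own release at hour 2. It runs from hour 2 to 2 + 6 = hour 8.
Signage placement can start immediately at hour 0; it finishes at hour 6.
Nothing blocks registration desk setup, so it runs from hour 0 to hour 1.
Sound check has to wait for registration desk setup (finishes hour 1); catering setup (finishes hour 8). The latest of these is hour 8, so sound check runs hour 8 to 8 + 7 = hour 15.
Final walkthrough needs all of sound check (finishes hour 15, plus 2-hour gap → hour 17); catering setup (finishes hour 8). That puts its earliest start at hour 17; it finishes at 17 + 3 = hour 20.
The earliest everything can be done is hour 20, which is after the deadline of 15, so it is not possible.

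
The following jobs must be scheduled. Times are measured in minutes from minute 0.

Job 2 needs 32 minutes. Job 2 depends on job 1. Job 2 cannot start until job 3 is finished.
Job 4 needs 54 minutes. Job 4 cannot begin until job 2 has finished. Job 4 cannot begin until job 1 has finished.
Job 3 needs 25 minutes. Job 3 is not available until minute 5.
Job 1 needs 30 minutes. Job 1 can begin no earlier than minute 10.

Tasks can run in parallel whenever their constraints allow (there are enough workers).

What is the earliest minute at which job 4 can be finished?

After its own release at minute 5, job 3 can start at minute 5 and finishes at minute 30.
Job 1 waits on its own release at minute 10, so it starts at minute 10 and finishes at 10 + 30 = minute 40.
Job 2 needs all of job 1 (finishes minute 40); job 3 (finishes minute 30). That puts its earliest start at minute 40; it finishes at 40 + 32 = minute 72.
For job 4: job 2 (finishes minute 72); job 1 (finishes minute 40). Taking the maximum gives a start of minute 72, and it finishes at 72 + 54 = minute 126.

126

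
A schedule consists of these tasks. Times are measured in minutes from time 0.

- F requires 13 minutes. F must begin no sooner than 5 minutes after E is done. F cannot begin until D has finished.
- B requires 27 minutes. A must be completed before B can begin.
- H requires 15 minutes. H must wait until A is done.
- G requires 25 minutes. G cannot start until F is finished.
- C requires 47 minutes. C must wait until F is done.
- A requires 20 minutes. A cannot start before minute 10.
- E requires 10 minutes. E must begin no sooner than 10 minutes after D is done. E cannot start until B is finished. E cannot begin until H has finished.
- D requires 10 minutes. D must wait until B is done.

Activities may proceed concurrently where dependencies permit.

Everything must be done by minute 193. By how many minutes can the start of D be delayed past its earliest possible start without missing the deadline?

After its own release at minute 10, A can start at minute 10 and finishes at minute 30.
After A (finishes minute 30), B can start at minute 30 and finishes at minute 57.
D waits on B (finishes minute 57), so it starts at minute 57 and finishes at 57 + 10 = minute 67.

Working backward from the deadline:
Nothing follows C; the deadline of minute 193 is its only limit. It must start by 193 − 47 = minute 146.
G must finish by minute 193; it takes 25 minutes, so it must start by 193 − 25 = minute 168.
F must finish in time for C (must start by minute 146); G (must start by minute 168). The tightest is minute 146, so F must start by 146 − 13 = minute 133.
Since F (must start by minute 133, minus 5-minute gap → minute 128) depends on it, E must finish by minute 128. Backing off its 10-minute duration gives a latest start of minute 118.
For D: E (must start by minute 118, minus 10-minute gap → minute 108); F (must start by minute 133). The most restrictive is minute 108; with a 10-minute duration, D must start by minute 98.
So D can start as early as minute 57 and as late as minute 98, giving 98 − 57 = 41 minutes of slack.

41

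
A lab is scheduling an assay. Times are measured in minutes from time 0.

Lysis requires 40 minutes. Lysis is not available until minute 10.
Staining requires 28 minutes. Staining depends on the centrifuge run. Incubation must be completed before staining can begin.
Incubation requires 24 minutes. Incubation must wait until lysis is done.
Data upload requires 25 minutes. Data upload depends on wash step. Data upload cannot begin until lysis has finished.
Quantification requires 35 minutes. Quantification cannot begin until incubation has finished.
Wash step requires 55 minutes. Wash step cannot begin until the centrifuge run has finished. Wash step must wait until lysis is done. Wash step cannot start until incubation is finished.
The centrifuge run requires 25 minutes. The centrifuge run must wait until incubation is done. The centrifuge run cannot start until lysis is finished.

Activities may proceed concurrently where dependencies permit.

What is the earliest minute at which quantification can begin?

74

Lysis cannot begin until its own release at minute 10. It runs from minute 10 to 10 + 40 = minute 50.
Incubation cannot begin until lysis (finishes minute 50). It runs from minute 50 to 50 + 24 = minute 74.
Quantification waits on incubation (finishes minute 74), so the earliest it can start is minute 74.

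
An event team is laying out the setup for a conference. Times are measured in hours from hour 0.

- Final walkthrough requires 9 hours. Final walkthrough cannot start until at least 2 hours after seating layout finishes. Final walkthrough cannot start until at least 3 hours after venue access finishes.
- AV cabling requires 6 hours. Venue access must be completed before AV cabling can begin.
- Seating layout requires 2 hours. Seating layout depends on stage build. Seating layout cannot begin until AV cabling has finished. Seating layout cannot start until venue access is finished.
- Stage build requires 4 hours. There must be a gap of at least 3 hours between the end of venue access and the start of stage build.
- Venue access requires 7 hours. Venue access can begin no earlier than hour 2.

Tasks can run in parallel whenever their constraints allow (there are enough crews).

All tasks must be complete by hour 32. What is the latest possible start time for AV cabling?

Nothing follows final walkthrough; the deadline of hour 32 is its only limit. It must start by 32 − 9 = hour 23.
Since final walkthrough (must start by hour 23, minus 2-hour gap → hour 21) depends on it, seating layout must finish by hour 21. Backing off its 2-hour duration gives a latest start of hour 19.
AV cabling must finish before seating layout (must start by hour 19). With a 6-hour duration, AV cabling must start by 19 − 6 = hour 13.

13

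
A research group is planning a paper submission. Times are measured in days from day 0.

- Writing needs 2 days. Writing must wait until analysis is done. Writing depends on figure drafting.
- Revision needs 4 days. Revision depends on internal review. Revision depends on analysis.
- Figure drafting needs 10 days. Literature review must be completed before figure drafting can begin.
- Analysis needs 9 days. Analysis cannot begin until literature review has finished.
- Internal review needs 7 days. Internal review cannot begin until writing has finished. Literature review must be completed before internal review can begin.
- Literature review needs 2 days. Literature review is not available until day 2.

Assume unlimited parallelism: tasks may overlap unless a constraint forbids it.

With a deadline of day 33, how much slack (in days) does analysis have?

Literature review waits on its own release at day 2, so it starts at day 2 and finishes at 2 + 2 = day 4.
Analysis cannot begin until literature review (finishes day 4). It runs from day 4 to 4 + 9 = day 13.

Working backward from the deadline:
Nothing follows revision; the deadline of day 33 is its only limit. It must start by 33 − 4 = day 29.
Internal review feeds into revision (must start by day 29); so internal review must finish by day 29 and therefore start by day 22.
Writing feeds into internal review (must start by day 22); so writing must finish by day 22 and therefore start by day 20.
For analysis: writing (must start by day 20); revision (must start by day 29). The most restrictive is day 20; with a 9-day duration, analysis must start by day 11.
So analysis can start as early as day 4 and as late as day 11, giving 11 − 4 = 7 days of slack.

7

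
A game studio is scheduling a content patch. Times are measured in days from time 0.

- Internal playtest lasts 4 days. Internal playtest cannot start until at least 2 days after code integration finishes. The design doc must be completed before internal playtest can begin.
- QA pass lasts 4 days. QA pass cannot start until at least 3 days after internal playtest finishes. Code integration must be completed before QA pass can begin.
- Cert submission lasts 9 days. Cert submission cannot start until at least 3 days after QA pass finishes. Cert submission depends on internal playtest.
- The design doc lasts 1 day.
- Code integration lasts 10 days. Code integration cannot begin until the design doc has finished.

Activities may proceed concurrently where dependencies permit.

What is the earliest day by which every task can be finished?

The design doc has no prerequisites, so it starts at day 0 and finishes at day 1.
Code integration waits on the design doc (finishes day 1), so it starts at day 1 and finishes at 1 + 10 = day 11.
Internal playtest cannot start until code integration (finishes day 11, plus 2-day gap → day 13); the design doc (finishes day 1). The controlling bound is day 13, so internal playtest finishes at 13 + 4 = day 17.
QA pass has to wait for internal playtest (finishes day 17, plus 3-day gap → day 20); code integration (finishes day 11). The latest of these is day 20, so QA pass runs day 20 to 20 + 4 = day 24.
Cert submission needs all of QA pass (finishes day 24, plus 3-day gap → day 27); internal playtest (finishes day 17). That puts its earliest start at day 27; it finishes at 27 + 9 = day 36.
All tasks are finished once the last one completes. Finish times: The design doc at 1, Code integration at 11, Internal playtest at 17, QA pass at 24, Cert submission at 36. The latest is day 36.

36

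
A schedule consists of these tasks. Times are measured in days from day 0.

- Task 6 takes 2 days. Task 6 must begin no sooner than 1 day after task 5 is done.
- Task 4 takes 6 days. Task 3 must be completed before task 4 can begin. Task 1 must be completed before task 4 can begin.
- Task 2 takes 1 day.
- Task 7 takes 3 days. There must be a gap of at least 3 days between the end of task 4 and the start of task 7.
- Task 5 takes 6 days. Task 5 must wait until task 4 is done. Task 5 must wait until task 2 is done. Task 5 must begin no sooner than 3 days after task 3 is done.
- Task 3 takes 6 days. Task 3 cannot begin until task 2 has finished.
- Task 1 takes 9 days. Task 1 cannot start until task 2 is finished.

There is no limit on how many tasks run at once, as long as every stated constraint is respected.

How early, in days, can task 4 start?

10

Nothing blocks task 2, so it runs from day 0 to day 1.
Task 3 waits on task 2 (finishes day 1), so it starts at day 1 and finishes at 1 + 6 = day 7.
After task 2 (finishes day 1), task 1 can start at day 1 and finishes at day 10.
Task 4 waits on task 3 (finishes day 7); task 1 (finishes day 10). The latest of these is day 10, which is the earliest task 4 can start.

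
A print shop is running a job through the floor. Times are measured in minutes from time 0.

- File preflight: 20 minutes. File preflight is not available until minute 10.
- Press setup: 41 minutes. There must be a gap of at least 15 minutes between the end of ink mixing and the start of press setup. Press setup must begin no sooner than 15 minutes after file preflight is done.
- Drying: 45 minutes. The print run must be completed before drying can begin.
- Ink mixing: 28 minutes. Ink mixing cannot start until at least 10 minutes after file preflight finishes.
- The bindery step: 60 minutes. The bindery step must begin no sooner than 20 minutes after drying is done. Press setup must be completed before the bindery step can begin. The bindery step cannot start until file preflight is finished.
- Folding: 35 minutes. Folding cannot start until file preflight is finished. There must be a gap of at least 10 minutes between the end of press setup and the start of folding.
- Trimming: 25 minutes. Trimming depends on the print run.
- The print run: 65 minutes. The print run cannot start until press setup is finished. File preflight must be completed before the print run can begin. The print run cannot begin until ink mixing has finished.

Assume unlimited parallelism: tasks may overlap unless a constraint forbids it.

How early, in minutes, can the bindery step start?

After its own release at minute 10, file preflight can start at minute 10 and finishes at minute 30.
Ink mixing cannot begin until file preflight (finishes minute 30, plus 10-minute gap → minute 40). It runs from minute 40 to 40 + 28 = minute 68.
For press setup: ink mixing (finishes minute 68, plus 15-minute gap → minute 83); file preflight (finishes minute 30, plus 15-minute gap → minute 45). Taking the maximum gives a start of minute 83, and it finishes at 83 + 41 = minute 124.
The print run has to wait for press setup (finishes minute 124); file preflight (finishes minute 30); ink mixing (finishes minute 68). The latest of these is minute 124, so the print run runs minute 124 to 124 + 65 = minute 189.
Drying waits on the print run (finishes minute 189), so it starts at minute 189 and finishes at 189 + 45 = minute 234.
The bindery step waits on drying (finishes minute 234, plus 20-minute gap → minute 254); press setup (finishes minute 124); file preflight (finishes minute 30). The latest of these is minute 254, which is the earliest the bindery step can start.

254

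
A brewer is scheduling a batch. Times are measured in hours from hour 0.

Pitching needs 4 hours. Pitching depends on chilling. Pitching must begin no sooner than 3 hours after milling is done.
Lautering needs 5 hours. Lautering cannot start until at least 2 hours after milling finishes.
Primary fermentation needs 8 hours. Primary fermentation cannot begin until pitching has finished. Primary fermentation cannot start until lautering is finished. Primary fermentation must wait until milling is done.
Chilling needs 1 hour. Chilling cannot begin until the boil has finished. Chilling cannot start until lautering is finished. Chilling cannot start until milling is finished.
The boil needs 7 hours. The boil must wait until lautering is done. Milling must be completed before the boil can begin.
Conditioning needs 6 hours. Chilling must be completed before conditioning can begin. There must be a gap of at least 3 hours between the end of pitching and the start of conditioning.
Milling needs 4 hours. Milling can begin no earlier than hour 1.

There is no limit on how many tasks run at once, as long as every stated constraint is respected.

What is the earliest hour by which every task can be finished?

After its own release at hour 1, milling can start at hour 1 and finishes at hour 5.
After milling (finishes hour 5, plus 2-hour gap → hour 7), lautering can start at hour 7 and finishes at hour 12.
The boil needs all of lautering (finishes hour 12); milling (finishes hour 5). That puts its earliest start at hour 12; it finishes at 12 + 7 = hour 19.
For chilling: the boil (finishes hour 19); lautering (finishes hour 12); milling (finishes hour 5). Taking the maximum gives a start of hour 19, and it finishes at 19 + 1 = hour 20.
For pitching: chilling (finishes hour 20); milling (finishes hour 5, plus 3-hour gap → hour 8). Taking the maximum gives a start of hour 20, and it finishes at 20 + 4 = hour 24.
Conditioning has to wait for chilling (finishes hour 20); pitching (finishes hour 24, plus 3-hour gap → hour 27). The latest of these is hour 27, so conditioning runs hour 27 to 27 + 6 = hour 33.
Primary fermentation cannot start until pitching (finishes hour 24); lautering (finishes hour 12); milling (finishes hour 5). The controlling bound is hour 24, so primary fermentation finishes at 24 + 8 = hour 32.
All tasks are finished once the last one completes. Finish times: Milling at 5, Lautering at 12, The boil at 19, Chilling at 20, Pitching at 24, Primary fermentation at 32, Conditioning at 33. The latest is hour 33.

33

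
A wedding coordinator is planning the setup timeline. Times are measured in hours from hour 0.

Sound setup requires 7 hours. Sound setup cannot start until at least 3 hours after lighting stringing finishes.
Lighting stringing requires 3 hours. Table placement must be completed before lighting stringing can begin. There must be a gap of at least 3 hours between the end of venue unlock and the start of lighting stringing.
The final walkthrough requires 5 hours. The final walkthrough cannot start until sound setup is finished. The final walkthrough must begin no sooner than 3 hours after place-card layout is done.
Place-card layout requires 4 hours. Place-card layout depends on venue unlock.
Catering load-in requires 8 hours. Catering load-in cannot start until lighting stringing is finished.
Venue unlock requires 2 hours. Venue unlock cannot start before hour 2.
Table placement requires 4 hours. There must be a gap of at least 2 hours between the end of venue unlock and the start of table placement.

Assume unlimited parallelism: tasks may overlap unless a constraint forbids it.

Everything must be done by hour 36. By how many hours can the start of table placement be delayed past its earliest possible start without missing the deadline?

8

Venue unlock cannot begin until its own release at hour 2. It runs from hour 2 to 2 + 2 = hour 4.
After venue unlock (finishes hour 4, plus 2-hour gap → hour 6), table placement can start at hour 6 and finishes at hour 10.

Working backward from the deadline:
The final walkthrough must finish by hour 36; it takes 5 hours, so it must start by 36 − 5 = hour 31.
Sound setup has to be done before the final walkthrough (must start by hour 31). That means finishing by hour 31, i.e. starting by 31 − 7 = hour 24.
To finish by hour 36, catering load-in (duration 8) must start no later than hour 28.
For lighting stringing: sound setup (must start by hour 24, minus 3-hour gap → hour 21); catering load-in (must start by hour 28). The most restrictive is hour 21; with a 3-hour duration, lighting stringing must start by hour 18.
Table placement has to be done before lighting stringing (must start by hour 18). That means finishing by hour 18, i.e. starting by 18 − 4 = hour 14.
So table placement can start as early as hour 6 and as late as hour 14, giving 14 − 6 = 8 hours of slack.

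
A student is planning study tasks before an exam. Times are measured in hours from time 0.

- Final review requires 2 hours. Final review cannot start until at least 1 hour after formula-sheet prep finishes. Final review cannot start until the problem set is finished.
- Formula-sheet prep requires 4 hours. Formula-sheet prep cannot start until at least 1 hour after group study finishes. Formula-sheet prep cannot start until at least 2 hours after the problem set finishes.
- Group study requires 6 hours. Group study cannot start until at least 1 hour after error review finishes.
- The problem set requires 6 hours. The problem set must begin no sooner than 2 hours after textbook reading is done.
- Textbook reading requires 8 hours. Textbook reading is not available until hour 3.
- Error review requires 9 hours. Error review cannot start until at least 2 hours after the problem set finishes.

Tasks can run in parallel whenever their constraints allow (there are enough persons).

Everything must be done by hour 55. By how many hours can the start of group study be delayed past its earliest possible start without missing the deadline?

10

Textbook reading waits on its own release at hour 3, so it starts at hour 3 and finishes at 3 + 8 = hour 11.
After textbook reading (finishes hour 11, plus 2-hour gap → hour 13), the problem set can start at hour 13 and finishes at hour 19.
Error review cannot begin until the problem set (finishes hour 19, plus 2-hour gap → hour 21). It runs from hour 21 to 21 + 9 = hour 30.
After error review (finishes hour 30, plus 1-hour gap → hour 31), group study can start at hour 31 and finishes at hour 37.

Working backward from the deadline:
Nothing follows final review; the deadline of hour 55 is its only limit. It must start by 55 − 2 = hour 53.
Formula-sheet prep must finish before final review (must start by hour 53, minus 1-hour gap → hour 52). With a 4-hour duration, formula-sheet prep must start by 52 − 4 = hour 48.
Group study must finish before formula-sheet prep (must start by hour 48, minus 1-hour gap → hour 47). With a 6-hour duration, group study must start by 47 − 6 = hour 41.
So group study can start as early as hour 31 and as late as hour 41, giving 41 − 31 = 10 hours of slack.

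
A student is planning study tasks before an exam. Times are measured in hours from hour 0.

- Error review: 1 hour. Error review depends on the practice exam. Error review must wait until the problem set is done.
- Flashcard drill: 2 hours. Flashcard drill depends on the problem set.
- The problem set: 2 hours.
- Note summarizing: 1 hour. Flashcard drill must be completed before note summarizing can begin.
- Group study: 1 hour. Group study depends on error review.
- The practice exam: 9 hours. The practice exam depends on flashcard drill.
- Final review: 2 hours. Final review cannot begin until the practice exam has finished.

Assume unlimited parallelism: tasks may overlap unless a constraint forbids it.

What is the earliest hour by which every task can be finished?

15

Nothing blocks the problem set, so it runs from hour 0 to hour 2.
After the problem set (finishes hour 2), flashcard drill can start at hour 2 and finishes at hour 4.
Note summarizing waits on flashcard drill (finishes hour 4), so it starts at hour 4 and finishes at 4 + 1 = hour 5.
After flashcard drill (finishes hour 4), the practice exam can start at hour 4 and finishes at hour 13.
Final review waits on the practice exam (finishes hour 13), so it starts at hour 13 and finishes at 13 + 2 = hour 15.
For error review: the practice exam (finishes hour 13); the problem set (finishes hour 2). Taking the maximum gives a start of hour 13, and it finishes at 13 + 1 = hour 14.
Group study cannot begin until error review (finishes hour 14). It runs from hour 14 to 14 + 1 = hour 15.
All tasks are finished once the last one completes. Finish times: The problem set at 2, Flashcard drill at 4, The practice exam at 13, Error review at 14, Group study at 15, Note summarizing at 5, Final review at 15. The latest is hour 15.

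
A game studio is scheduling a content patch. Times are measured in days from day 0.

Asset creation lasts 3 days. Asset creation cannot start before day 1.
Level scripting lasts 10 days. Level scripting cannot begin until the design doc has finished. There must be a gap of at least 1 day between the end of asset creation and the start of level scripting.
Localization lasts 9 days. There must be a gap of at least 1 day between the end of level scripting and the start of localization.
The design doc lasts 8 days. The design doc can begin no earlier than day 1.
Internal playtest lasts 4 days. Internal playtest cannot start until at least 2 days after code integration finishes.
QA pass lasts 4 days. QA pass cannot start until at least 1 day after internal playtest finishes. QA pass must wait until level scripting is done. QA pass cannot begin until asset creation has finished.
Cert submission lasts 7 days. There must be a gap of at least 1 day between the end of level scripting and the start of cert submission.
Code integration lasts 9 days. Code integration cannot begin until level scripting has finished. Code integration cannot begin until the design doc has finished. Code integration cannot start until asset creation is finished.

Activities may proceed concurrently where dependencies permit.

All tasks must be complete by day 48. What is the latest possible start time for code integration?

28

QA pass must finish by day 48; it takes 4 days, so it must start by 48 − 4 = day 44.
Since QA pass (must start by day 44, minus 1-day gap → day 43) depends on it, internal playtest must finish by day 43. Backing off its 4-day duration gives a latest start of day 39.
Code integration must finish before internal playtest (must start by day 39, minus 2-day gap → day 37). With a 9-day duration, code integration must start by 37 − 9 = day 28.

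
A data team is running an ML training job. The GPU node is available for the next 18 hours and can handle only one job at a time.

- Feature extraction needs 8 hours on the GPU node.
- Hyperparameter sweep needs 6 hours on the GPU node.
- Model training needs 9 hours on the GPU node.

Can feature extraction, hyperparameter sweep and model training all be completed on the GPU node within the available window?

No

Running back to back, the jobs need 8 + 6 + 9 = 23 hours on the GPU node.
Since 23 > 18, they cannot all fit.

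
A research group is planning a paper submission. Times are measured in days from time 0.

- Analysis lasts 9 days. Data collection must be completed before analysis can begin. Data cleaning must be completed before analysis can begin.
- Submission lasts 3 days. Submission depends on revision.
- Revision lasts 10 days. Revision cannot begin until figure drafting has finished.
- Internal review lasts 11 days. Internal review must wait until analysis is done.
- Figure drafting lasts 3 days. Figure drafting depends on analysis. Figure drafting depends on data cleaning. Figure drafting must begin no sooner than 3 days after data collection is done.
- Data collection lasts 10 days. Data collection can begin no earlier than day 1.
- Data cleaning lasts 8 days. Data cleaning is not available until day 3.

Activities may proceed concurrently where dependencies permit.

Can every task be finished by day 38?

Yes

After its own release at day 3, data cleaning can start at day 3 and finishes at day 11.
Data collection waits on its own release at day 1, so it starts at day 1 and finishes at 1 + 10 = day 11.
Analysis has to wait for data collection (finishes day 11); data cleaning (finishes day 11). The latest of these is day 11, so analysis runs day 11 to 11 + 9 = day 20.
Internal review waits on analysis (finishes day 20), so it starts at day 20 and finishes at 20 + 11 = day 31.
For figure drafting: analysis (finishes day 20); data cleaning (finishes day 11); data collection (finishes day 11, plus 3-day gap → day 14). Taking the maximum gives a start of day 20, and it finishes at 20 + 3 = day 23.
Revision cannot begin until figure drafting (finishes day 23). It runs from day 23 to 23 + 10 = day 33.
Submission cannot begin until revision (finishes day 33). It runs from day 33 to 33 + 3 = day 36.
Every task is finished by day 36, which is no later than the deadline of 38, so the schedule is feasible.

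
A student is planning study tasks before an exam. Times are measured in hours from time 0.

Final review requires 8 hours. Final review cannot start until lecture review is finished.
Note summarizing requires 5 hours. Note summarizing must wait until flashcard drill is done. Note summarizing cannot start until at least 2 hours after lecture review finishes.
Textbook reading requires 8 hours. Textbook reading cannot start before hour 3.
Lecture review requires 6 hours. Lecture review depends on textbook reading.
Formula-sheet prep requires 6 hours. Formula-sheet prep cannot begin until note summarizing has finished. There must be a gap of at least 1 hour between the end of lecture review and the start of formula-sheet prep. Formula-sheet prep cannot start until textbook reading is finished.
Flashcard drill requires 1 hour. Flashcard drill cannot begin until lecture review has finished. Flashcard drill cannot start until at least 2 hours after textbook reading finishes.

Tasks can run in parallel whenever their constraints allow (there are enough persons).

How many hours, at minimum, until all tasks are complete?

After its own release at hour 3, textbook reading can start at hour 3 and finishes at hour 11.
After textbook reading (finishes hour 11), lecture review can start at hour 11 and finishes at hour 17.
Final review cannot begin until lecture review (finishes hour 17). It runs from hour 17 to 17 + 8 = hour 25.
Flashcard drill cannot start until lecture review (finishes hour 17); textbook reading (finishes hour 11, plus 2-hour gap → hour 13). The controlling bound is hour 17, so flashcard drill finishes at 17 + 1 = hour 18.
Note summarizing cannot start until flashcard drill (finishes hour 18); lecture review (finishes hour 17, plus 2-hour gap → hour 19). The controlling bound is hour 19, so note summarizing finishes at 19 + 5 = hour 24.
Formula-sheet prep needs all of note summarizing (finishes hour 24); lecture review (finishes hour 17, plus 1-hour gap → hour 18); textbook reading (finishes hour 11). That puts its earliest start at hour 24; it finishes at 24 + 6 = hour 30.
All tasks are finished once the last one completes. Finish times: Textbook reading at 11, Lecture review at 17, Flashcard drill at 18, Note summarizing at 24, Formula-sheet prep at 30, Final review at 25. The latest is hour 30.

30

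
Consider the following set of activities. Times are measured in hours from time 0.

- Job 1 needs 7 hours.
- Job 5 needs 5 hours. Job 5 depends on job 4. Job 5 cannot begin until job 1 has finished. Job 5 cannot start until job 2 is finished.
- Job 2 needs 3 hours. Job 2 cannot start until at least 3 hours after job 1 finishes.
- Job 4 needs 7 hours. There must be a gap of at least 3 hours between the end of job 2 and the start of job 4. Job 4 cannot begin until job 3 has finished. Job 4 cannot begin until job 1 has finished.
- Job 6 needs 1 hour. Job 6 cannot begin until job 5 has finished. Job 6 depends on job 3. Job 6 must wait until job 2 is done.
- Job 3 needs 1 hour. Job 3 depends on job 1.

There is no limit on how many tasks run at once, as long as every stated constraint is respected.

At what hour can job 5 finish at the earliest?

Job 1 can start immediately at hour 0; it finishes at hour 7.
Job 3 waits on job 1 (finishes hour 7), so it starts at hour 7 and finishes at 7 + 1 = hour 8.
After job 1 (finishes hour 7, plus 3-hour gap → hour 10), job 2 can start at hour 10 and finishes at hour 13.
Job 4 cannot start until job 2 (finishes hour 13, plus 3-hour gap → hour 16); job 3 (finishes hour 8); job 1 (finishes hour 7). The controlling bound is hour 16, so job 4 finishes at 16 + 7 = hour 23.
Job 5 cannot start until job 4 (finishes hour 23); job 1 (finishes hour 7); job 2 (finishes hour 13). The controlling bound is hour 23, so job 5 finishes at 23 + 5 = hour 28.

28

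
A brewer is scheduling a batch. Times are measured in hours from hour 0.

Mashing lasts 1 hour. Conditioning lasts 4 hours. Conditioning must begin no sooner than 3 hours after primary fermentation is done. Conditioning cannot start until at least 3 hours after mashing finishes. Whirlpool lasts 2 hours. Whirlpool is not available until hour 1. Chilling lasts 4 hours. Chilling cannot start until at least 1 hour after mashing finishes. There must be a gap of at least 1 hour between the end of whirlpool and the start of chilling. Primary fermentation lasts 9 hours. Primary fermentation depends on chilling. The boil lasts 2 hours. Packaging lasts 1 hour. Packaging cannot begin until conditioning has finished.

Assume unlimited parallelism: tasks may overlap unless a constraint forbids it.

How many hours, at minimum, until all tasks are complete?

25

After its own release at hour 1, whirlpool can start at hour 1 and finishes at hour 3.
Nothing blocks the boil, so it runs from hour 0 to hour 2.
Nothing blocks mashing, so it runs from hour 0 to hour 1.
Chilling cannot start until mashing (finishes hour 1, plus 1-hour gap → hour 2); whirlpool (finishes hour 3, plus 1-hour gap → hour 4). The controlling bound is hour 4, so chilling finishes at 4 + 4 = hour 8.
After chilling (finishes hour 8), primary fermentation can start at hour 8 and finishes at hour 17.
Conditioning needs all of primary fermentation (finishes hour 17, plus 3-hour gap → hour 20); mashing (finishes hour 1, plus 3-hour gap → hour 4). That puts its earliest start at hour 20; it finishes at 20 + 4 = hour 24.
Packaging waits on conditioning (finishes hour 24), so it starts at hour 24 and finishes at 24 + 1 = hour 25.
All tasks are finished once the last one completes. Finish times: Mashing at 1, The boil at 2, Whirlpool at 3, Chilling at 8, Primary fermentation at 17, Conditioning at 24, Packaging at 25. The latest is hour 25.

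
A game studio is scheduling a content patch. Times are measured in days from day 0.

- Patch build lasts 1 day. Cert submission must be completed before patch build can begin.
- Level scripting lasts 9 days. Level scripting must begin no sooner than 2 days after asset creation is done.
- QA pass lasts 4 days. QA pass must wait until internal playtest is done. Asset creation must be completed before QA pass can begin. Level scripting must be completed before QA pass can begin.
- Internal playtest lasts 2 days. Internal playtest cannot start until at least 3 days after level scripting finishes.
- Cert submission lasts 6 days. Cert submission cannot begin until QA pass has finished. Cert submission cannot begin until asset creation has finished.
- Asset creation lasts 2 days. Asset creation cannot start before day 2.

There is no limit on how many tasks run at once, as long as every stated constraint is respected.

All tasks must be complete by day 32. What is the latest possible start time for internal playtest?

19

Nothing follows patch build; the deadline of day 32 is its only limit. It must start by 32 − 1 = day 31.
Cert submission feeds into patch build (must start by day 31); so cert submission must finish by day 31 and therefore start by day 25.
QA pass must finish before cert submission (must start by day 25). With a 4-day duration, QA pass must start by 25 − 4 = day 21.
Internal playtest must finish before QA pass (must start by day 21). With a 2-day duration, internal playtest must start by 21 − 2 = day 19.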